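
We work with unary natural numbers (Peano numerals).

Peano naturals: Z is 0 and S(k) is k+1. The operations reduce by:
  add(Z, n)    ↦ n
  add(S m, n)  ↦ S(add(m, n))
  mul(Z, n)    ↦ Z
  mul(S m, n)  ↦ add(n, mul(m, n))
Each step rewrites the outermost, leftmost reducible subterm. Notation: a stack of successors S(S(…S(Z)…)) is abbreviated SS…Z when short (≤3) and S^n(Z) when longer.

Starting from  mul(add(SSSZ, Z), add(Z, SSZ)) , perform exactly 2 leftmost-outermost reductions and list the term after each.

  start: mul(add(SSSZ, Z), add(Z, SSZ))
  step 1: mul(S(add(SSZ, Z)), add(Z, SSZ))
  step 2: add(add(Z, SSZ), mul(add(SSZ, Z), add(Z, SSZ)))

Answer: after 2 steps: add(add(Z, SSZ), mul(add(SSZ, Z), add(Z, SSZ)))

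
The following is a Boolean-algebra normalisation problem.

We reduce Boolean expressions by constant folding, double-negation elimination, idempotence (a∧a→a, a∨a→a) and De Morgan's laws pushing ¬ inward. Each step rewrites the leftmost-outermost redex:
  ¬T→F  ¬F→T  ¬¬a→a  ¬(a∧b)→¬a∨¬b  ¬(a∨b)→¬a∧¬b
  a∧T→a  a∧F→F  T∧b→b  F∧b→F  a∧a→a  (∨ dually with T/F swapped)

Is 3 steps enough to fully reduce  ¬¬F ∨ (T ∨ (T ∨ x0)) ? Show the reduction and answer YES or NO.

Answer: YES — reaches normal form T in 3 ≤ 3 steps

Reduction:
  start: ¬¬F ∨ (T ∨ (T ∨ x0))
  [1] F ∨ (T ∨ (T ∨ x0))
  [2] T ∨ (T ∨ x0)
  [3] T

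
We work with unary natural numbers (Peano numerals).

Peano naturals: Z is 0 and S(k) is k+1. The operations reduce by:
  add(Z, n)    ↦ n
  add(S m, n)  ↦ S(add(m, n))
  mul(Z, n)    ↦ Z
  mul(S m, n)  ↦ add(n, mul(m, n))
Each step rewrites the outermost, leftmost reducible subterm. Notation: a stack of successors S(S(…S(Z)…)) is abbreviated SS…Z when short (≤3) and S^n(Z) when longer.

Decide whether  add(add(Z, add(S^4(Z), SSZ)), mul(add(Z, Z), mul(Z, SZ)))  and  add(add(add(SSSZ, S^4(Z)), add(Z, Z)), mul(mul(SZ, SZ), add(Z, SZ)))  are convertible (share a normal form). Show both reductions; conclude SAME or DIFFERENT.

Term A:
  start: add(add(Z, add(S^4(Z), SSZ)), mul(add(Z, Z), mul(Z, SZ)))
  step 1: add(add(S^4(Z), SSZ), mul(add(Z, Z), mul(Z, SZ)))
  step 2: add(S(add(SSSZ, SSZ)), mul(add(Z, Z), mul(Z, SZ)))
  step 3: S(add(add(SSSZ, SSZ), mul(add(Z, Z), mul(Z, SZ))))
  step 4: S(add(S(add(SSZ, SSZ)), mul(add(Z, Z), mul(Z, SZ))))
  step 5: S(S(add(add(SSZ, SSZ), mul(add(Z, Z), mul(Z, SZ)))))
  step 6: S(S(add(S(add(SZ, SSZ)), mul(add(Z, Z), mul(Z, SZ)))))
  step 7: S(S(S(add(add(SZ, SSZ), mul(add(Z, Z), mul(Z, SZ))))))
  step 8: S(S(S(add(S(add(Z, SSZ)), mul(add(Z, Z), mul(Z, SZ))))))
  step 9: S(S(S(S(add(add(Z, SSZ), mul(add(Z, Z), mul(Z, SZ)))))))
  step 10: S(S(S(S(add(SSZ, mul(add(Z, Z), mul(Z, SZ)))))))
  step 11: S(S(S(S(S(add(SZ, mul(add(Z, Z), mul(Z, SZ))))))))
  step 12: S(S(S(S(S(S(add(Z, mul(add(Z, Z), mul(Z, SZ)))))))))
  step 13: S(S(S(S(S(S(mul(add(Z, Z), mul(Z, SZ))))))))
  step 14: S(S(S(S(S(S(mul(Z, mul(Z, SZ))))))))
  step 15: S^6(Z)

Term B:
  start: add(add(add(SSSZ, S^4(Z)), add(Z, Z)), mul(mul(SZ, SZ), add(Z, SZ)))
  step 1: add(add(S(add(SSZ, S^4(Z))), add(Z, Z)), mul(mul(SZ, SZ), add(Z, SZ)))
  step 2: add(S(add(add(SSZ, S^4(Z)), add(Z, Z))), mul(mul(SZ, SZ), add(Z, SZ)))
  step 3: S(add(add(add(SSZ, S^4(Z)), add(Z, Z)), mul(mul(SZ, SZ), add(Z, SZ))))
  step 4: S(add(add(S(add(SZ, S^4(Z))), add(Z, Z)), mul(mul(SZ, SZ), add(Z, SZ))))
  step 5: S(add(S(add(add(SZ, S^4(Z)), add(Z, Z))), mul(mul(SZ, SZ), add(Z, SZ))))
  step 6: S(S(add(add(add(SZ, S^4(Z)), add(Z, Z)), mul(mul(SZ, SZ), add(Z, SZ)))))
  step 7: S(S(add(add(S(add(Z, S^4(Z))), add(Z, Z)), mul(mul(SZ, SZ), add(Z, SZ)))))
  step 8: S(S(add(S(add(add(Z, S^4(Z)), add(Z, Z))), mul(mul(SZ, SZ), add(Z, SZ)))))
  step 9: S(S(S(add(add(add(Z, S^4(Z)), add(Z, Z)), mul(mul(SZ, SZ), add(Z, SZ))))))
  step 10: S(S(S(add(add(S^4(Z), add(Z, Z)), mul(mul(SZ, SZ), add(Z, SZ))))))
  step 11: S(S(S(add(S(add(SSSZ, add(Z, Z))), mul(mul(SZ, SZ), add(Z, SZ))))))
  step 12: S(S(S(S(add(add(SSSZ, add(Z, Z)), mul(mul(SZ, SZ), add(Z, SZ)))))))
  step 13: S(S(S(S(add(S(add(SSZ, add(Z, Z))), mul(mul(SZ, SZ), add(Z, SZ)))))))
  step 14: S(S(S(S(S(add(add(SSZ, add(Z, Z)), mul(mul(SZ, SZ), add(Z, SZ))))))))
  step 15: S(S(S(S(S(add(S(add(SZ, add(Z, Z))), mul(mul(SZ, SZ), add(Z, SZ))))))))
  step 16: S(S(S(S(S(S(add(add(SZ, add(Z, Z)), mul(mul(SZ, SZ), add(Z, SZ)))))))))
  step 17: S(S(S(S(S(S(add(S(add(Z, add(Z, Z))), mul(mul(SZ, SZ), add(Z, SZ)))))))))
  step 18: S(S(S(S(S(S(S(add(add(Z, add(Z, Z)), mul(mul(SZ, SZ), add(Z, SZ))))))))))
  step 19: S(S(S(S(S(S(S(add(add(Z, Z), mul(mul(SZ, SZ), add(Z, SZ))))))))))
  step 20: S(S(S(S(S(S(S(add(Z, mul(mul(SZ, SZ), add(Z, SZ))))))))))
  step 21: S(S(S(S(S(S(S(mul(mul(SZ, SZ), add(Z, SZ)))))))))
  step 22: S(S(S(S(S(S(S(mul(add(SZ, mul(Z, SZ)), add(Z, SZ)))))))))
  step 23: S(S(S(S(S(S(S(mul(S(add(Z, mul(Z, SZ))), add(Z, SZ)))))))))
  step 24: S(S(S(S(S(S(S(add(add(Z, SZ), mul(add(Z, mul(Z, SZ)), add(Z, SZ))))))))))
  step 25: S(S(S(S(S(S(S(add(SZ, mul(add(Z, mul(Z, SZ)), add(Z, SZ))))))))))
  step 26: S(S(S(S(S(S(S(S(add(Z, mul(add(Z, mul(Z, SZ)), add(Z, SZ)))))))))))
  step 27: S(S(S(S(S(S(S(S(mul(add(Z, mul(Z, SZ)), add(Z, SZ))))))))))
  step 28: S(S(S(S(S(S(S(S(mul(mul(Z, SZ), add(Z, SZ))))))))))
  step 29: S(S(S(S(S(S(S(S(mul(Z, add(Z, SZ))))))))))
  step 30: S^8(Z)

Answer: DIFFERENT — A ⇓ S^6(Z), B ⇓ S^8(Z)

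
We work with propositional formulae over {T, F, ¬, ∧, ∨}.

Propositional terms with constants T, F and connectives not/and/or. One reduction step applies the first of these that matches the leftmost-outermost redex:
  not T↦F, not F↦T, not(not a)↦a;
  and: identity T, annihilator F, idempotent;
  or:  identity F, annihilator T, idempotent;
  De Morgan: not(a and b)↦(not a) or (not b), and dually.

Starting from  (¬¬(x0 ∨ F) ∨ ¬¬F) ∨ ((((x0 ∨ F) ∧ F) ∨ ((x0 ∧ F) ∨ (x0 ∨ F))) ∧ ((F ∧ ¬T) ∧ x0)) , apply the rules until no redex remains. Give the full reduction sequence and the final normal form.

Answer: normal form = x0  (in 13 steps)

Working:
  start: (¬¬(x0 ∨ F) ∨ ¬¬F) ∨ ((((x0 ∨ F) ∧ F) ∨ ((x0 ∧ F) ∨ (x0 ∨ F))) ∧ ((F ∧ ¬T) ∧ x0))
  →1  ((x0 ∨ F) ∨ ¬¬F) ∨ ((((x0 ∨ F) ∧ F) ∨ ((x0 ∧ F) ∨ (x0 ∨ F))) ∧ ((F ∧ ¬T) ∧ x0))
  →2  (x0 ∨ ¬¬F) ∨ ((((x0 ∨ F) ∧ F) ∨ ((x0 ∧ F) ∨ (x0 ∨ F))) ∧ ((F ∧ ¬T) ∧ x0))
  →3  (x0 ∨ F) ∨ ((((x0 ∨ F) ∧ F) ∨ ((x0 ∧ F) ∨ (x0 ∨ F))) ∧ ((F ∧ ¬T) ∧ x0))
  →4  x0 ∨ ((((x0 ∨ F) ∧ F) ∨ ((x0 ∧ F) ∨ (x0 ∨ F))) ∧ ((F ∧ ¬T) ∧ x0))
  →5  x0 ∨ ((F ∨ ((x0 ∧ F) ∨ (x0 ∨ F))) ∧ ((F ∧ ¬T) ∧ x0))
  →6  x0 ∨ (((x0 ∧ F) ∨ (x0 ∨ F)) ∧ ((F ∧ ¬T) ∧ x0))
  →7  x0 ∨ ((F ∨ (x0 ∨ F)) ∧ ((F ∧ ¬T) ∧ x0))
  →8  x0 ∨ ((x0 ∨ F) ∧ ((F ∧ ¬T) ∧ x0))
  →9  x0 ∨ (x0 ∧ ((F ∧ ¬T) ∧ x0))
  →10  x0 ∨ (x0 ∧ (F ∧ x0))
  →11  x0 ∨ (x0 ∧ F)
  →12  x0 ∨ F
  →13  x0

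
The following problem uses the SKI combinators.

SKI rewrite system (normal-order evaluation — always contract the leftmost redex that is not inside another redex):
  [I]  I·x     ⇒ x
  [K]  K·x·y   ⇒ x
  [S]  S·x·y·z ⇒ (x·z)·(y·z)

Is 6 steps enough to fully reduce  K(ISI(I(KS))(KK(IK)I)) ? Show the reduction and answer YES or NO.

  start: K(ISI(I(KS))(KK(IK)I))
  [1] K(SI(I(KS))(KK(IK)I))
  [2] K(I(KK(IK)I)(I(KS)(KK(IK)I)))
  [3] K(KK(IK)I(I(KS)(KK(IK)I)))
  [4] K(KI(I(KS)(KK(IK)I)))
  [5] KI

Answer: YES — reaches normal form KI in 5 ≤ 6 steps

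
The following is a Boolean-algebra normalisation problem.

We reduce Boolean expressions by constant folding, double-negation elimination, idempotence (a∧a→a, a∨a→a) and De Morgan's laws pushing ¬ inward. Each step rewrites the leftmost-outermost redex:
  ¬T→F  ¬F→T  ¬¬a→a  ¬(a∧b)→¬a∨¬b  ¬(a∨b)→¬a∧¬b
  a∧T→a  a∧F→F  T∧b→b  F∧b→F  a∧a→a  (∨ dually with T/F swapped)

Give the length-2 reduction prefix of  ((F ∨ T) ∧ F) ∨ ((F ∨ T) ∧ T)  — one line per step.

  start: ((F ∨ T) ∧ F) ∨ ((F ∨ T) ∧ T)
  [1] F ∨ ((F ∨ T) ∧ T)
  [2] (F ∨ T) ∧ T

Answer: after 2 steps: (F ∨ T) ∧ T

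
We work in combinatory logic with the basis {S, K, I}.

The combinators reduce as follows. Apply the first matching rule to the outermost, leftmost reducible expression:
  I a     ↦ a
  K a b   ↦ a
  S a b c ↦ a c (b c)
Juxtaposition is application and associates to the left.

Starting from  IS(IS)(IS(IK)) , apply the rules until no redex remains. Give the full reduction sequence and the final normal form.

  start: IS(IS)(IS(IK))
  →1  S(IS)(IS(IK))
  →2  SS(IS(IK))
  →3  SS(S(IK))
  →4  SS(SK)

Answer: normal form = SS(SK)  (in 4 steps)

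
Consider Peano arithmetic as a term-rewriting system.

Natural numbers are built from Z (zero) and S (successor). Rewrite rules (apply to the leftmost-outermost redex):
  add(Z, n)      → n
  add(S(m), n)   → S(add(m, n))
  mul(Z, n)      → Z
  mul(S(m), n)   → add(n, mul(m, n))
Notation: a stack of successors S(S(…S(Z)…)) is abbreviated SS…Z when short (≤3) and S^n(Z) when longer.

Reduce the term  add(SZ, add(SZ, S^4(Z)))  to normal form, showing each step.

  start: add(SZ, add(SZ, S^4(Z)))
  step 1: S(add(Z, add(SZ, S^4(Z))))
  step 2: S(add(SZ, S^4(Z)))
  step 3: S(S(add(Z, S^4(Z))))
  step 4: S^6(Z)

Answer: normal form = S^6(Z)  (in 4 steps)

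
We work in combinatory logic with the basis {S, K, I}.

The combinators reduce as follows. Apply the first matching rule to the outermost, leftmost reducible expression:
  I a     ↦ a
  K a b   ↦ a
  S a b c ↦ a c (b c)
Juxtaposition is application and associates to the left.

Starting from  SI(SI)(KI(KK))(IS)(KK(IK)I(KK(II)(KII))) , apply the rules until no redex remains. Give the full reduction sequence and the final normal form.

  start: SI(SI)(KI(KK))(IS)(KK(IK)I(KK(II)(KII)))
  →1  I(KI(KK))(SI(KI(KK)))(IS)(KK(IK)I(KK(II)(KII)))
  →2  KI(KK)(SI(KI(KK)))(IS)(KK(IK)I(KK(II)(KII)))
  →3  I(SI(KI(KK)))(IS)(KK(IK)I(KK(II)(KII)))
  →4  SI(KI(KK))(IS)(KK(IK)I(KK(II)(KII)))
  →5  I(IS)(KI(KK)(IS))(KK(IK)I(KK(II)(KII)))
  →6  IS(KI(KK)(IS))(KK(IK)I(KK(II)(KII)))
  →7  S(KI(KK)(IS))(KK(IK)I(KK(II)(KII)))
  →8  S(I(IS))(KK(IK)I(KK(II)(KII)))
  →9  S(IS)(KK(IK)I(KK(II)(KII)))
  →10  SS(KK(IK)I(KK(II)(KII)))
  →11  SS(KI(KK(II)(KII)))
  →12  SSI

Answer: normal form = SSI  (in 12 steps)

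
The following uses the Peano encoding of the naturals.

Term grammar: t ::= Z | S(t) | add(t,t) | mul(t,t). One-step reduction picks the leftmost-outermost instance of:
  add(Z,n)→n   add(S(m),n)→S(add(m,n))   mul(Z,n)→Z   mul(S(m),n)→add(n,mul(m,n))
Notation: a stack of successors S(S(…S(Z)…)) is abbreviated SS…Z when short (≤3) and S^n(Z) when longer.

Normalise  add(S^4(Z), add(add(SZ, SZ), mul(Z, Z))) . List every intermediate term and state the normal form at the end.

Answer: normal form = S^6(Z)  (in 11 steps)

Derivation:
  start: add(S^4(Z), add(add(SZ, SZ), mul(Z, Z)))
  →1  S(add(SSSZ, add(add(SZ, SZ), mul(Z, Z))))
  →2  S(S(add(SSZ, add(add(SZ, SZ), mul(Z, Z)))))
  →3  S(S(S(add(SZ, add(add(SZ, SZ), mul(Z, Z))))))
  →4  S(S(S(S(add(Z, add(add(SZ, SZ), mul(Z, Z)))))))
  →5  S(S(S(S(add(add(SZ, SZ), mul(Z, Z))))))
  →6  S(S(S(S(add(S(add(Z, SZ)), mul(Z, Z))))))
  →7  S(S(S(S(S(add(add(Z, SZ), mul(Z, Z)))))))
  →8  S(S(S(S(S(add(SZ, mul(Z, Z)))))))
  →9  S(S(S(S(S(S(add(Z, mul(Z, Z))))))))
  →10  S(S(S(S(S(S(mul(Z, Z)))))))
  →11  S^6(Z)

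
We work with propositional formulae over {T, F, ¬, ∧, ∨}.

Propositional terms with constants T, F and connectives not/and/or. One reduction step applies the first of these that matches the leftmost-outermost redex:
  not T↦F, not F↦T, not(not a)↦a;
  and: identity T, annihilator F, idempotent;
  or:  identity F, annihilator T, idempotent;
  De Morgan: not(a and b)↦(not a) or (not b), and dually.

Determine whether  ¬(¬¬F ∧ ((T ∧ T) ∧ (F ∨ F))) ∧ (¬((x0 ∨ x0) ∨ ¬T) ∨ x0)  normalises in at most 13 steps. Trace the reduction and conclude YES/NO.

Answer: YES — reaches normal form ¬x0 ∨ x0 in 10 ≤ 13 steps

Reduction:
  start: ¬(¬¬F ∧ ((T ∧ T) ∧ (F ∨ F))) ∧ (¬((x0 ∨ x0) ∨ ¬T) ∨ x0)
  →1  (¬¬¬F ∨ ¬((T ∧ T) ∧ (F ∨ F))) ∧ (¬((x0 ∨ x0) ∨ ¬T) ∨ x0)
  →2  (¬F ∨ ¬((T ∧ T) ∧ (F ∨ F))) ∧ (¬((x0 ∨ x0) ∨ ¬T) ∨ x0)
  →3  (T ∨ ¬((T ∧ T) ∧ (F ∨ F))) ∧ (¬((x0 ∨ x0) ∨ ¬T) ∨ x0)
  →4  T ∧ (¬((x0 ∨ x0) ∨ ¬T) ∨ x0)
  →5  ¬((x0 ∨ x0) ∨ ¬T) ∨ x0
  →6  (¬(x0 ∨ x0) ∧ ¬¬T) ∨ x0
  →7  ((¬x0 ∧ ¬x0) ∧ ¬¬T) ∨ x0
  →8  (¬x0 ∧ ¬¬T) ∨ x0
  →9  (¬x0 ∧ T) ∨ x0
  →10  ¬x0 ∨ x0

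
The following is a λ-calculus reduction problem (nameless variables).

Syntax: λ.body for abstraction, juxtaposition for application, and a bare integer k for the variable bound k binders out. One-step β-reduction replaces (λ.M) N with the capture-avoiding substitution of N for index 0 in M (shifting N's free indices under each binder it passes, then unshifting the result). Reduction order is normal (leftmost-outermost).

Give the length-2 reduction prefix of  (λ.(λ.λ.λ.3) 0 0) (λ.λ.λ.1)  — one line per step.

  start: (λ.(λ.λ.λ.3) 0 0) (λ.λ.λ.1)
  step 1: (λ.λ.λ.λ.λ.λ.1) (λ.λ.λ.1) (λ.λ.λ.1)
  step 2: (λ.λ.λ.λ.λ.1) (λ.λ.λ.1)

Answer: after 2 steps: (λ.λ.λ.λ.λ.1) (λ.λ.λ.1)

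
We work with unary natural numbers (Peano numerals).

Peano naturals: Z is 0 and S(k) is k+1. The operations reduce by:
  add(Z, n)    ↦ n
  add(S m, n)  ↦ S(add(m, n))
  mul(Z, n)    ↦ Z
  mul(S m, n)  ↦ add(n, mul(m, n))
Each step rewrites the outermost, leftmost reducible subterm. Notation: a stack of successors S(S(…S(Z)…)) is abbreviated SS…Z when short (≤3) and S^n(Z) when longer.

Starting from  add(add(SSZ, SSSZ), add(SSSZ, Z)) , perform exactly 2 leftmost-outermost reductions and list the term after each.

  start: add(add(SSZ, SSSZ), add(SSSZ, Z))
  [1] add(S(add(SZ, SSSZ)), add(SSSZ, Z))
  [2] S(add(add(SZ, SSSZ), add(SSSZ, Z)))

Answer: after 2 steps: S(add(add(SZ, SSSZ), add(SSSZ, Z)))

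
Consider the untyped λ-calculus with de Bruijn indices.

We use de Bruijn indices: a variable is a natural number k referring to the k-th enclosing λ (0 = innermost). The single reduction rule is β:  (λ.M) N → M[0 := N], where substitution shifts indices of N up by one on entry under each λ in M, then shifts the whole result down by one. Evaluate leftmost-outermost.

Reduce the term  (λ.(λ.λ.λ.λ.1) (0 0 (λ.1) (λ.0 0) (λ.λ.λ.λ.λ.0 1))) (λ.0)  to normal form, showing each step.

Answer: normal form = λ.λ.λ.1  (in 2 steps)

Derivation:
  start: (λ.(λ.λ.λ.λ.1) (0 0 (λ.1) (λ.0 0) (λ.λ.λ.λ.λ.0 1))) (λ.0)
  step 1: (λ.λ.λ.λ.1) ((λ.0) (λ.0) (λ.λ.0) (λ.0 0) (λ.λ.λ.λ.λ.0 1))
  step 2: λ.λ.λ.1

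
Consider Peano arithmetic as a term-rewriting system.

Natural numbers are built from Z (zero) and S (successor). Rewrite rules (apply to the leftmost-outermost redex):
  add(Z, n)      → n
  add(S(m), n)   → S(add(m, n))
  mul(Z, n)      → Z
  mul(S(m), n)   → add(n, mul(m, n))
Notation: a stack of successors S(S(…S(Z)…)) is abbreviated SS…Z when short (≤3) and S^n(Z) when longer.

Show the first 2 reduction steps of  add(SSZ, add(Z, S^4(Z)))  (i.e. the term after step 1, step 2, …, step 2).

  start: add(SSZ, add(Z, S^4(Z)))
  →1  S(add(SZ, add(Z, S^4(Z))))
  →2  S(S(add(Z, add(Z, S^4(Z)))))

Answer: after 2 steps: S(S(add(Z, add(Z, S^4(Z)))))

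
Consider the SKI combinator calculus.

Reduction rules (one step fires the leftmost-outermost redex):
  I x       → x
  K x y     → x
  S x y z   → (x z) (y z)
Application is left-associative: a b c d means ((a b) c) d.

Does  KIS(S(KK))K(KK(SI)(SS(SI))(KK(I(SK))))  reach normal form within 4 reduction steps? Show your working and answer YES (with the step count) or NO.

  start: KIS(S(KK))K(KK(SI)(SS(SI))(KK(I(SK))))
  step 1: I(S(KK))K(KK(SI)(SS(SI))(KK(I(SK))))
  step 2: S(KK)K(KK(SI)(SS(SI))(KK(I(SK))))
  step 3: KK(KK(SI)(SS(SI))(KK(I(SK))))(K(KK(SI)(SS(SI))(KK(I(SK)))))
  step 4: K(K(KK(SI)(SS(SI))(KK(I(SK)))))

Answer: NO — after 4 steps the term is K(K(KK(SI)(SS(SI))(KK(I(SK))))), not yet normal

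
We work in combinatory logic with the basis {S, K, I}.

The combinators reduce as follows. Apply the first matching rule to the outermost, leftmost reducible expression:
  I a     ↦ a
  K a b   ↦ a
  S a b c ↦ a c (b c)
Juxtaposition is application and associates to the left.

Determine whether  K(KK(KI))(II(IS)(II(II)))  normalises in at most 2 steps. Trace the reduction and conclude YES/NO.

  start: K(KK(KI))(II(IS)(II(II)))
  →1  KK(KI)
  →2  K

Answer: YES — reaches normal form K in 2 ≤ 2 steps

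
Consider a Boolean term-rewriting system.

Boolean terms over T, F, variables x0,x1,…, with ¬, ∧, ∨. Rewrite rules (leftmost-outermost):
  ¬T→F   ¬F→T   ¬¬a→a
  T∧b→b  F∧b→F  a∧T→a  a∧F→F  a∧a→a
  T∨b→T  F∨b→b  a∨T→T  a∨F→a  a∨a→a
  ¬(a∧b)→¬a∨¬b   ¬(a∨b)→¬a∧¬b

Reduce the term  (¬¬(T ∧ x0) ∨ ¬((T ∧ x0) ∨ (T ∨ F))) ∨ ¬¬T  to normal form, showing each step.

Answer: normal form = T  (in 13 steps)

Reduction:
  start: (¬¬(T ∧ x0) ∨ ¬((T ∧ x0) ∨ (T ∨ F))) ∨ ¬¬T
  →1  ((T ∧ x0) ∨ ¬((T ∧ x0) ∨ (T ∨ F))) ∨ ¬¬T
  →2  (x0 ∨ ¬((T ∧ x0) ∨ (T ∨ F))) ∨ ¬¬T
  →3  (x0 ∨ (¬(T ∧ x0) ∧ ¬(T ∨ F))) ∨ ¬¬T
  →4  (x0 ∨ ((¬T ∨ ¬x0) ∧ ¬(T ∨ F))) ∨ ¬¬T
  →5  (x0 ∨ ((F ∨ ¬x0) ∧ ¬(T ∨ F))) ∨ ¬¬T
  →6  (x0 ∨ (¬x0 ∧ ¬(T ∨ F))) ∨ ¬¬T
  →7  (x0 ∨ (¬x0 ∧ (¬T ∧ ¬F))) ∨ ¬¬T
  →8  (x0 ∨ (¬x0 ∧ (F ∧ ¬F))) ∨ ¬¬T
  →9  (x0 ∨ (¬x0 ∧ F)) ∨ ¬¬T
  →10  (x0 ∨ F) ∨ ¬¬T
  →11  x0 ∨ ¬¬T
  →12  x0 ∨ T
  →13  T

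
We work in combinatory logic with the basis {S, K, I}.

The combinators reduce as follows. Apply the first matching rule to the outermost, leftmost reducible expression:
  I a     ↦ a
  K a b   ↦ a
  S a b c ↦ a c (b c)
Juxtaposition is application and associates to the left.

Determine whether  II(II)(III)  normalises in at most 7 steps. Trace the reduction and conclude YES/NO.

Answer: YES — reaches normal form I in 6 ≤ 7 steps

Working:
  start: II(II)(III)
  →1  I(II)(III)
  →2  II(III)
  →3  I(III)
  →4  III
  →5  II
  →6  I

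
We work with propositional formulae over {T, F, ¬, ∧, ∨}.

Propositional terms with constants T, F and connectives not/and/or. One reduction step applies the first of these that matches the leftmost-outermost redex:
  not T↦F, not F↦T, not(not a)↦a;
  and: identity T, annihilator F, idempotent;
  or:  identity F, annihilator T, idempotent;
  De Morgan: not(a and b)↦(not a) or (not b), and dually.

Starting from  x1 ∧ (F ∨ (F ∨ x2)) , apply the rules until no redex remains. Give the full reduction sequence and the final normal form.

  start: x1 ∧ (F ∨ (F ∨ x2))
  step 1: x1 ∧ (F ∨ x2)
  step 2: x1 ∧ x2

Answer: normal form = x1 ∧ x2  (in 2 steps)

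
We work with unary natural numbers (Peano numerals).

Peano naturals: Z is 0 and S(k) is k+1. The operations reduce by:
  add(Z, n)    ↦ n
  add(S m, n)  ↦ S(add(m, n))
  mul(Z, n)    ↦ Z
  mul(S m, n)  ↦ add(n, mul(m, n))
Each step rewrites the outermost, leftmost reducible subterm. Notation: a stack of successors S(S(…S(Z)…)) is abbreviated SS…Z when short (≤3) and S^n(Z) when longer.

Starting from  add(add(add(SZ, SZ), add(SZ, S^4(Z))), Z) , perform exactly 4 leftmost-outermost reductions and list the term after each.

Answer: after 4 steps: S(add(add(SZ, add(SZ, S^4(Z))), Z))

Reduction:
  start: add(add(add(SZ, SZ), add(SZ, S^4(Z))), Z)
  step 1: add(add(S(add(Z, SZ)), add(SZ, S^4(Z))), Z)
  step 2: add(S(add(add(Z, SZ), add(SZ, S^4(Z)))), Z)
  step 3: S(add(add(add(Z, SZ), add(SZ, S^4(Z))), Z))
  step 4: S(add(add(SZ, add(SZ, S^4(Z))), Z))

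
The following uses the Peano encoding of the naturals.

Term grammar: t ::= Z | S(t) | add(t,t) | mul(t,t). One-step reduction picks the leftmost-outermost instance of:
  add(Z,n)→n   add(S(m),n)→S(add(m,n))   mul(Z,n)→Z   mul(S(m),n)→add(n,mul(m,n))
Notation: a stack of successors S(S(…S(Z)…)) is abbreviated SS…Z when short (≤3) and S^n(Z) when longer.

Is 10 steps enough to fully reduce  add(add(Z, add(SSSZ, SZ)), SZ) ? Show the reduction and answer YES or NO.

Answer: YES — reaches normal form S^5(Z) in 10 ≤ 10 steps

Working:
  start: add(add(Z, add(SSSZ, SZ)), SZ)
  →1  add(add(SSSZ, SZ), SZ)
  →2  add(S(add(SSZ, SZ)), SZ)
  →3  S(add(add(SSZ, SZ), SZ))
  →4  S(add(S(add(SZ, SZ)), SZ))
  →5  S(S(add(add(SZ, SZ), SZ)))
  →6  S(S(add(S(add(Z, SZ)), SZ)))
  →7  S(S(S(add(add(Z, SZ), SZ))))
  →8  S(S(S(add(SZ, SZ))))
  →9  S(S(S(S(add(Z, SZ)))))
  →10  S^5(Z)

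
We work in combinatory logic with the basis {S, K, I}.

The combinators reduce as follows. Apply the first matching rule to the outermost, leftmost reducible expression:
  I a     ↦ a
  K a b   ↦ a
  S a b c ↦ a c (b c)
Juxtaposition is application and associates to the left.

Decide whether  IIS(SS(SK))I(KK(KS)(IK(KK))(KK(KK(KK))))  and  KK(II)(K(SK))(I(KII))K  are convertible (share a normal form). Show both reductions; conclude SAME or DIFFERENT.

Answer: DIFFERENT — A ⇓ K, B ⇓ SK

Derivation:
Term A:
  start: IIS(SS(SK))I(KK(KS)(IK(KK))(KK(KK(KK))))
  →1  IS(SS(SK))I(KK(KS)(IK(KK))(KK(KK(KK))))
  →2  S(SS(SK))I(KK(KS)(IK(KK))(KK(KK(KK))))
  →3  SS(SK)(KK(KS)(IK(KK))(KK(KK(KK))))(I(KK(KS)(IK(KK))(KK(KK(KK)))))
  →4  S(KK(KS)(IK(KK))(KK(KK(KK))))(SK(KK(KS)(IK(KK))(KK(KK(KK)))))(I(KK(KS)(IK(KK))(KK(KK(KK)))))
  →5  KK(KS)(IK(KK))(KK(KK(KK)))(I(KK(KS)(IK(KK))(KK(KK(KK)))))(SK(KK(KS)(IK(KK))(KK(KK(KK))))(I(KK(KS)(IK(KK))(KK(KK(KK))))))
  →6  K(IK(KK))(KK(KK(KK)))(I(KK(KS)(IK(KK))(KK(KK(KK)))))(SK(KK(KS)(IK(KK))(KK(KK(KK))))(I(KK(KS)(IK(KK))(KK(KK(KK))))))
  →7  IK(KK)(I(KK(KS)(IK(KK))(KK(KK(KK)))))(SK(KK(KS)(IK(KK))(KK(KK(KK))))(I(KK(KS)(IK(KK))(KK(KK(KK))))))
  →8  K(KK)(I(KK(KS)(IK(KK))(KK(KK(KK)))))(SK(KK(KS)(IK(KK))(KK(KK(KK))))(I(KK(KS)(IK(KK))(KK(KK(KK))))))
  →9  KK(SK(KK(KS)(IK(KK))(KK(KK(KK))))(I(KK(KS)(IK(KK))(KK(KK(KK))))))
  →10  K

Term B:
  start: KK(II)(K(SK))(I(KII))K
  →1  K(K(SK))(I(KII))K
  →2  K(SK)K
  →3  SK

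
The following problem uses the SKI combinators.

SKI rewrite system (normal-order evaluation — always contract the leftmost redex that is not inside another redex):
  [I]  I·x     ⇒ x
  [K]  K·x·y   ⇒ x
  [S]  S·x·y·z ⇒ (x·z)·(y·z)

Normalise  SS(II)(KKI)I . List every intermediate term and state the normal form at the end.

Answer: normal form = I  (in 4 steps)

Working:
  start: SS(II)(KKI)I
  →1  S(KKI)(II(KKI))I
  →2  KKII(II(KKI)I)
  →3  KI(II(KKI)I)
  →4  I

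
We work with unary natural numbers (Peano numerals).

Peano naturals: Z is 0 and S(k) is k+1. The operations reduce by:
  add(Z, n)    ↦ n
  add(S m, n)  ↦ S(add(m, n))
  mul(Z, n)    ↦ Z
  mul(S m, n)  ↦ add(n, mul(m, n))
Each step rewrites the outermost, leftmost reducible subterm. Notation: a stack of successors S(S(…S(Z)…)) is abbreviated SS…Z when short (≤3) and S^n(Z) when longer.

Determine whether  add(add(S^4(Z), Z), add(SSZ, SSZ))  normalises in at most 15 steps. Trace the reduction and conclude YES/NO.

Answer: YES — reaches normal form S^8(Z) in 13 ≤ 15 steps

Derivation:
  start: add(add(S^4(Z), Z), add(SSZ, SSZ))
  step 1: add(S(add(SSSZ, Z)), add(SSZ, SSZ))
  step 2: S(add(add(SSSZ, Z), add(SSZ, SSZ)))
  step 3: S(add(S(add(SSZ, Z)), add(SSZ, SSZ)))
  step 4: S(S(add(add(SSZ, Z), add(SSZ, SSZ))))
  step 5: S(S(add(S(add(SZ, Z)), add(SSZ, SSZ))))
  step 6: S(S(S(add(add(SZ, Z), add(SSZ, SSZ)))))
  step 7: S(S(S(add(S(add(Z, Z)), add(SSZ, SSZ)))))
  step 8: S(S(S(S(add(add(Z, Z), add(SSZ, SSZ))))))
  step 9: S(S(S(S(add(Z, add(SSZ, SSZ))))))
  step 10: S(S(S(S(add(SSZ, SSZ)))))
  step 11: S(S(S(S(S(add(SZ, SSZ))))))
  step 12: S(S(S(S(S(S(add(Z, SSZ)))))))
  step 13: S^8(Z)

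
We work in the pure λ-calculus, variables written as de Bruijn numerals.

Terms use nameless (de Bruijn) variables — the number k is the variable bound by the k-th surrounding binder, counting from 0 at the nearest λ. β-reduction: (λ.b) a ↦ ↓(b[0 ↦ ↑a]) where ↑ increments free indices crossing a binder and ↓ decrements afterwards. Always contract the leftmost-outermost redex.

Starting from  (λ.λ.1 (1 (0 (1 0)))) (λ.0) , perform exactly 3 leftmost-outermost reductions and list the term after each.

  start: (λ.λ.1 (1 (0 (1 0)))) (λ.0)
  →1  λ.(λ.0) ((λ.0) (0 ((λ.0) 0)))
  →2  λ.(λ.0) (0 ((λ.0) 0))
  →3  λ.0 ((λ.0) 0)

Answer: after 3 steps: λ.0 ((λ.0) 0)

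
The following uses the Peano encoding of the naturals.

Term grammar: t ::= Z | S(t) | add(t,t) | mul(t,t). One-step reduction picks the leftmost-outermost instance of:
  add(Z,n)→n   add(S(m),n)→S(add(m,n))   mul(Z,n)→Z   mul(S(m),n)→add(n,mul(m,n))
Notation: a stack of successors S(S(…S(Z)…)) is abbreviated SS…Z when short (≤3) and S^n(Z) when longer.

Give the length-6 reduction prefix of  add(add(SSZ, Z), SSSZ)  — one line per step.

  start: add(add(SSZ, Z), SSSZ)
  →1  add(S(add(SZ, Z)), SSSZ)
  →2  S(add(add(SZ, Z), SSSZ))
  →3  S(add(S(add(Z, Z)), SSSZ))
  →4  S(S(add(add(Z, Z), SSSZ)))
  →5  S(S(add(Z, SSSZ)))
  →6  S^5(Z)

Answer: after 6 steps: S^5(Z)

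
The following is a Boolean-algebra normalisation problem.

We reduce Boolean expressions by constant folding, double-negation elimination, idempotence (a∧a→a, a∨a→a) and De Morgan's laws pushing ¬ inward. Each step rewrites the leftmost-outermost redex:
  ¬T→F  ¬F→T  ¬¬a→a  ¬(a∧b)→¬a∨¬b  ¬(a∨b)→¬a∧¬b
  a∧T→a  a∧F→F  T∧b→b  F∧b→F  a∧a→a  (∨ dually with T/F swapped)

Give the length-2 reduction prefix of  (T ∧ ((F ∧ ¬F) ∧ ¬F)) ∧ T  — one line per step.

Answer: after 2 steps: (F ∧ ¬F) ∧ ¬F

Reduction:
  start: (T ∧ ((F ∧ ¬F) ∧ ¬F)) ∧ T
  [1] T ∧ ((F ∧ ¬F) ∧ ¬F)
  [2] (F ∧ ¬F) ∧ ¬F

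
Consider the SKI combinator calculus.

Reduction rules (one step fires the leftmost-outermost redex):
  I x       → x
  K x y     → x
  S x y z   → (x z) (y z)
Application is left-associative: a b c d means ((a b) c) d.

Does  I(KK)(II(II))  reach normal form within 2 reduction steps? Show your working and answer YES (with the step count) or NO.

  start: I(KK)(II(II))
  step 1: KK(II(II))
  step 2: K

Answer: YES — reaches normal form K in 2 ≤ 2 steps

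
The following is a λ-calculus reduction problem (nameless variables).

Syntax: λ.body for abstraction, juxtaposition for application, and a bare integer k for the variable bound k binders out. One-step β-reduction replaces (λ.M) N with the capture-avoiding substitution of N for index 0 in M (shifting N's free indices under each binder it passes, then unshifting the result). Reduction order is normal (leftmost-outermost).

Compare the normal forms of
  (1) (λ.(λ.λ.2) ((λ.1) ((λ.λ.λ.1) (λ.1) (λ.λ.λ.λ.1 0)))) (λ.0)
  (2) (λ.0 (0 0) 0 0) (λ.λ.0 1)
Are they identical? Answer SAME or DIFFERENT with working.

Term A:
  start: (λ.(λ.λ.2) ((λ.1) ((λ.λ.λ.1) (λ.1) (λ.λ.λ.λ.1 0)))) (λ.0)
  step 1: (λ.λ.λ.0) ((λ.λ.0) ((λ.λ.λ.1) (λ.λ.0) (λ.λ.λ.λ.1 0)))
  step 2: λ.λ.0

Term B:
  start: (λ.0 (0 0) 0 0) (λ.λ.0 1)
  step 1: (λ.λ.0 1) ((λ.λ.0 1) (λ.λ.0 1)) (λ.λ.0 1) (λ.λ.0 1)
  step 2: (λ.0 ((λ.λ.0 1) (λ.λ.0 1))) (λ.λ.0 1) (λ.λ.0 1)
  step 3: (λ.λ.0 1) ((λ.λ.0 1) (λ.λ.0 1)) (λ.λ.0 1)
  step 4: (λ.0 ((λ.λ.0 1) (λ.λ.0 1))) (λ.λ.0 1)
  step 5: (λ.λ.0 1) ((λ.λ.0 1) (λ.λ.0 1))
  step 6: λ.0 ((λ.λ.0 1) (λ.λ.0 1))
  step 7: λ.0 (λ.0 (λ.λ.0 1))

Answer: DIFFERENT — A ⇓ λ.λ.0, B ⇓ λ.0 (λ.0 (λ.λ.0 1))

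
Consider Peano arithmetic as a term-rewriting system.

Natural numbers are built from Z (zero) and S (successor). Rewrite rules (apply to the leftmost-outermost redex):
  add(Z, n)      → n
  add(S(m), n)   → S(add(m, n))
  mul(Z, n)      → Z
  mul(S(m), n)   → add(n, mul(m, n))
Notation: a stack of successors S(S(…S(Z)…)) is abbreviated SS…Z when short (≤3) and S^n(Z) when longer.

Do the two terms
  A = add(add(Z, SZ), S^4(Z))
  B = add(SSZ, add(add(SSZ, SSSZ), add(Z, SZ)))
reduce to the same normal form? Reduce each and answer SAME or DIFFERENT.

Term A:
  start: add(add(Z, SZ), S^4(Z))
  step 1: add(SZ, S^4(Z))
  step 2: S(add(Z, S^4(Z)))
  step 3: S^5(Z)

Term B:
  start: add(SSZ, add(add(SSZ, SSSZ), add(Z, SZ)))
  step 1: S(add(SZ, add(add(SSZ, SSSZ), add(Z, SZ))))
  step 2: S(S(add(Z, add(add(SSZ, SSSZ), add(Z, SZ)))))
  step 3: S(S(add(add(SSZ, SSSZ), add(Z, SZ))))
  step 4: S(S(add(S(add(SZ, SSSZ)), add(Z, SZ))))
  step 5: S(S(S(add(add(SZ, SSSZ), add(Z, SZ)))))
  step 6: S(S(S(add(S(add(Z, SSSZ)), add(Z, SZ)))))
  step 7: S(S(S(S(add(add(Z, SSSZ), add(Z, SZ))))))
  step 8: S(S(S(S(add(SSSZ, add(Z, SZ))))))
  step 9: S(S(S(S(S(add(SSZ, add(Z, SZ)))))))
  step 10: S(S(S(S(S(S(add(SZ, add(Z, SZ))))))))
  step 11: S(S(S(S(S(S(S(add(Z, add(Z, SZ)))))))))
  step 12: S(S(S(S(S(S(S(add(Z, SZ))))))))
  step 13: S^8(Z)

Answer: DIFFERENT — A ⇓ S^5(Z), B ⇓ S^8(Z)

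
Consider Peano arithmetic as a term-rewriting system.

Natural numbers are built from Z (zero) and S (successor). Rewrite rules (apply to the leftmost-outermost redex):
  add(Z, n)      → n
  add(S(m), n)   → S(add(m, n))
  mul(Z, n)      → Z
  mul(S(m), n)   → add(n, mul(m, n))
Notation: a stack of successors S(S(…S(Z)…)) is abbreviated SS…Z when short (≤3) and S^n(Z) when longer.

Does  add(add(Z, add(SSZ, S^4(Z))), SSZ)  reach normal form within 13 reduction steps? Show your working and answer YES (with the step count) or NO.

  start: add(add(Z, add(SSZ, S^4(Z))), SSZ)
  step 1: add(add(SSZ, S^4(Z)), SSZ)
  step 2: add(S(add(SZ, S^4(Z))), SSZ)
  step 3: S(add(add(SZ, S^4(Z)), SSZ))
  step 4: S(add(S(add(Z, S^4(Z))), SSZ))
  step 5: S(S(add(add(Z, S^4(Z)), SSZ)))
  step 6: S(S(add(S^4(Z), SSZ)))
  step 7: S(S(S(add(SSSZ, SSZ))))
  step 8: S(S(S(S(add(SSZ, SSZ)))))
  step 9: S(S(S(S(S(add(SZ, SSZ))))))
  step 10: S(S(S(S(S(S(add(Z, SSZ)))))))
  step 11: S^8(Z)

Answer: YES — reaches normal form S^8(Z) in 11 ≤ 13 steps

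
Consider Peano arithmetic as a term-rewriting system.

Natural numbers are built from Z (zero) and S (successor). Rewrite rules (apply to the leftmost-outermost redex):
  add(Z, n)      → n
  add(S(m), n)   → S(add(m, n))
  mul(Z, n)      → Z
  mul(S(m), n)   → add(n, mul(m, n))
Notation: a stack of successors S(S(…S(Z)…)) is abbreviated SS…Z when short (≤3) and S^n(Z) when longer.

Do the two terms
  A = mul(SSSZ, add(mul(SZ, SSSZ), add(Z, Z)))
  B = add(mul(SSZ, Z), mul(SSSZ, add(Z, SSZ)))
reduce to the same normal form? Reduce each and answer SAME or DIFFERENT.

Term A:
  start: mul(SSSZ, add(mul(SZ, SSSZ), add(Z, Z)))
  →1  add(add(mul(SZ, SSSZ), add(Z, Z)), mul(SSZ, add(mul(SZ, SSSZ), add(Z, Z))))
  →2  add(add(add(SSSZ, mul(Z, SSSZ)), add(Z, Z)), mul(SSZ, add(mul(SZ, SSSZ), add(Z, Z))))
  →3  add(add(S(add(SSZ, mul(Z, SSSZ))), add(Z, Z)), mul(SSZ, add(mul(SZ, SSSZ), add(Z, Z))))
  →4  add(S(add(add(SSZ, mul(Z, SSSZ)), add(Z, Z))), mul(SSZ, add(mul(SZ, SSSZ), add(Z, Z))))
  →5  S(add(add(add(SSZ, mul(Z, SSSZ)), add(Z, Z)), mul(SSZ, add(mul(SZ, SSSZ), add(Z, Z)))))
  →6  S(add(add(S(add(SZ, mul(Z, SSSZ))), add(Z, Z)), mul(SSZ, add(mul(SZ, SSSZ), add(Z, Z)))))
  →7  S(add(S(add(add(SZ, mul(Z, SSSZ)), add(Z, Z))), mul(SSZ, add(mul(SZ, SSSZ), add(Z, Z)))))
  →8  S(S(add(add(add(SZ, mul(Z, SSSZ)), add(Z, Z)), mul(SSZ, add(mul(SZ, SSSZ), add(Z, Z))))))
  →9  S(S(add(add(S(add(Z, mul(Z, SSSZ))), add(Z, Z)), mul(SSZ, add(mul(SZ, SSSZ), add(Z, Z))))))
  →10  S(S(add(S(add(add(Z, mul(Z, SSSZ)), add(Z, Z))), mul(SSZ, add(mul(SZ, SSSZ), add(Z, Z))))))
  →11  S(S(S(add(add(add(Z, mul(Z, SSSZ)), add(Z, Z)), mul(SSZ, add(mul(SZ, SSSZ), add(Z, Z)))))))
  →12  S(S(S(add(add(mul(Z, SSSZ), add(Z, Z)), mul(SSZ, add(mul(SZ, SSSZ), add(Z, Z)))))))
  →13  S(S(S(add(add(Z, add(Z, Z)), mul(SSZ, add(mul(SZ, SSSZ), add(Z, Z)))))))
  →14  S(S(S(add(add(Z, Z), mul(SSZ, add(mul(SZ, SSSZ), add(Z, Z)))))))
  →15  S(S(S(add(Z, mul(SSZ, add(mul(SZ, SSSZ), add(Z, Z)))))))
  →16  S(S(S(mul(SSZ, add(mul(SZ, SSSZ), add(Z, Z))))))
  →17  S(S(S(add(add(mul(SZ, SSSZ), add(Z, Z)), mul(SZ, add(mul(SZ, SSSZ), add(Z, Z)))))))
  →18  S(S(S(add(add(add(SSSZ, mul(Z, SSSZ)), add(Z, Z)), mul(SZ, add(mul(SZ, SSSZ), add(Z, Z)))))))
  →19  S(S(S(add(add(S(add(SSZ, mul(Z, SSSZ))), add(Z, Z)), mul(SZ, add(mul(SZ, SSSZ), add(Z, Z)))))))
  →20  S(S(S(add(S(add(add(SSZ, mul(Z, SSSZ)), add(Z, Z))), mul(SZ, add(mul(SZ, SSSZ), add(Z, Z)))))))
  →21  S(S(S(S(add(add(add(SSZ, mul(Z, SSSZ)), add(Z, Z)), mul(SZ, add(mul(SZ, SSSZ), add(Z, Z))))))))
  →22  S(S(S(S(add(add(S(add(SZ, mul(Z, SSSZ))), add(Z, Z)), mul(SZ, add(mul(SZ, SSSZ), add(Z, Z))))))))
  →23  S(S(S(S(add(S(add(add(SZ, mul(Z, SSSZ)), add(Z, Z))), mul(SZ, add(mul(SZ, SSSZ), add(Z, Z))))))))
  →24  S(S(S(S(S(add(add(add(SZ, mul(Z, SSSZ)), add(Z, Z)), mul(SZ, add(mul(SZ, SSSZ), add(Z, Z)))))))))
  →25  S(S(S(S(S(add(add(S(add(Z, mul(Z, SSSZ))), add(Z, Z)), mul(SZ, add(mul(SZ, SSSZ), add(Z, Z)))))))))
  →26  S(S(S(S(S(add(S(add(add(Z, mul(Z, SSSZ)), add(Z, Z))), mul(SZ, add(mul(SZ, SSSZ), add(Z, Z)))))))))
  →27  S(S(S(S(S(S(add(add(add(Z, mul(Z, SSSZ)), add(Z, Z)), mul(SZ, add(mul(SZ, SSSZ), add(Z, Z))))))))))
  →28  S(S(S(S(S(S(add(add(mul(Z, SSSZ), add(Z, Z)), mul(SZ, add(mul(SZ, SSSZ), add(Z, Z))))))))))
  →29  S(S(S(S(S(S(add(add(Z, add(Z, Z)), mul(SZ, add(mul(SZ, SSSZ), add(Z, Z))))))))))
  →30  S(S(S(S(S(S(add(add(Z, Z), mul(SZ, add(mul(SZ, SSSZ), add(Z, Z))))))))))
  →31  S(S(S(S(S(S(add(Z, mul(SZ, add(mul(SZ, SSSZ), add(Z, Z))))))))))
  →32  S(S(S(S(S(S(mul(SZ, add(mul(SZ, SSSZ), add(Z, Z)))))))))
  →33  S(S(S(S(S(S(add(add(mul(SZ, SSSZ), add(Z, Z)), mul(Z, add(mul(SZ, SSSZ), add(Z, Z))))))))))
  →34  S(S(S(S(S(S(add(add(add(SSSZ, mul(Z, SSSZ)), add(Z, Z)), mul(Z, add(mul(SZ, SSSZ), add(Z, Z))))))))))
  →35  S(S(S(S(S(S(add(add(S(add(SSZ, mul(Z, SSSZ))), add(Z, Z)), mul(Z, add(mul(SZ, SSSZ), add(Z, Z))))))))))
  →36  S(S(S(S(S(S(add(S(add(add(SSZ, mul(Z, SSSZ)), add(Z, Z))), mul(Z, add(mul(SZ, SSSZ), add(Z, Z))))))))))
  →37  S(S(S(S(S(S(S(add(add(add(SSZ, mul(Z, SSSZ)), add(Z, Z)), mul(Z, add(mul(SZ, SSSZ), add(Z, Z)))))))))))
  →38  S(S(S(S(S(S(S(add(add(S(add(SZ, mul(Z, SSSZ))), add(Z, Z)), mul(Z, add(mul(SZ, SSSZ), add(Z, Z)))))))))))
  →39  S(S(S(S(S(S(S(add(S(add(add(SZ, mul(Z, SSSZ)), add(Z, Z))), mul(Z, add(mul(SZ, SSSZ), add(Z, Z)))))))))))
  →40  S(S(S(S(S(S(S(S(add(add(add(SZ, mul(Z, SSSZ)), add(Z, Z)), mul(Z, add(mul(SZ, SSSZ), add(Z, Z))))))))))))
  →41  S(S(S(S(S(S(S(S(add(add(S(add(Z, mul(Z, SSSZ))), add(Z, Z)), mul(Z, add(mul(SZ, SSSZ), add(Z, Z))))))))))))
  →42  S(S(S(S(S(S(S(S(add(S(add(add(Z, mul(Z, SSSZ)), add(Z, Z))), mul(Z, add(mul(SZ, SSSZ), add(Z, Z))))))))))))
  →43  S(S(S(S(S(S(S(S(S(add(add(add(Z, mul(Z, SSSZ)), add(Z, Z)), mul(Z, add(mul(SZ, SSSZ), add(Z, Z)))))))))))))
  →44  S(S(S(S(S(S(S(S(S(add(add(mul(Z, SSSZ), add(Z, Z)), mul(Z, add(mul(SZ, SSSZ), add(Z, Z)))))))))))))
  →45  S(S(S(S(S(S(S(S(S(add(add(Z, add(Z, Z)), mul(Z, add(mul(SZ, SSSZ), add(Z, Z)))))))))))))
  →46  S(S(S(S(S(S(S(S(S(add(add(Z, Z), mul(Z, add(mul(SZ, SSSZ), add(Z, Z)))))))))))))
  →47  S(S(S(S(S(S(S(S(S(add(Z, mul(Z, add(mul(SZ, SSSZ), add(Z, Z)))))))))))))
  →48  S(S(S(S(S(S(S(S(S(mul(Z, add(mul(SZ, SSSZ), add(Z, Z))))))))))))
  →49  S^9(Z)

Term B:
  start: add(mul(SSZ, Z), mul(SSSZ, add(Z, SSZ)))
  →1  add(add(Z, mul(SZ, Z)), mul(SSSZ, add(Z, SSZ)))
  →2  add(mul(SZ, Z), mul(SSSZ, add(Z, SSZ)))
  →3  add(add(Z, mul(Z, Z)), mul(SSSZ, add(Z, SSZ)))
  →4  add(mul(Z, Z), mul(SSSZ, add(Z, SSZ)))
  →5  add(Z, mul(SSSZ, add(Z, SSZ)))
  →6  mul(SSSZ, add(Z, SSZ))
  →7  add(add(Z, SSZ), mul(SSZ, add(Z, SSZ)))
  →8  add(SSZ, mul(SSZ, add(Z, SSZ)))
  →9  S(add(SZ, mul(SSZ, add(Z, SSZ))))
  →10  S(S(add(Z, mul(SSZ, add(Z, SSZ)))))
  →11  S(S(mul(SSZ, add(Z, SSZ))))
  →12  S(S(add(add(Z, SSZ), mul(SZ, add(Z, SSZ)))))
  →13  S(S(add(SSZ, mul(SZ, add(Z, SSZ)))))
  →14  S(S(S(add(SZ, mul(SZ, add(Z, SSZ))))))
  →15  S(S(S(S(add(Z, mul(SZ, add(Z, SSZ)))))))
  →16  S(S(S(S(mul(SZ, add(Z, SSZ))))))
  →17  S(S(S(S(add(add(Z, SSZ), mul(Z, add(Z, SSZ)))))))
  →18  S(S(S(S(add(SSZ, mul(Z, add(Z, SSZ)))))))
  →19  S(S(S(S(S(add(SZ, mul(Z, add(Z, SSZ))))))))
  →20  S(S(S(S(S(S(add(Z, mul(Z, add(Z, SSZ)))))))))
  →21  S(S(S(S(S(S(mul(Z, add(Z, SSZ))))))))
  →22  S^6(Z)

Answer: DIFFERENT — A ⇓ S^9(Z), B ⇓ S^6(Z)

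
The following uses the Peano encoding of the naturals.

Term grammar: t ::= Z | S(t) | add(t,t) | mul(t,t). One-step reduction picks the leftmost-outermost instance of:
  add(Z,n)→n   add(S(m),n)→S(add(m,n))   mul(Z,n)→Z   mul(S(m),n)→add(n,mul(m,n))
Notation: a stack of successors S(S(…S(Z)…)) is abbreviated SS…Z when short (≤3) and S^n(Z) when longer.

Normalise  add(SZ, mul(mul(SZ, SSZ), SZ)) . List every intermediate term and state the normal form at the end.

  start: add(SZ, mul(mul(SZ, SSZ), SZ))
  →1  S(add(Z, mul(mul(SZ, SSZ), SZ)))
  →2  S(mul(mul(SZ, SSZ), SZ))
  →3  S(mul(add(SSZ, mul(Z, SSZ)), SZ))
  →4  S(mul(S(add(SZ, mul(Z, SSZ))), SZ))
  →5  S(add(SZ, mul(add(SZ, mul(Z, SSZ)), SZ)))
  →6  S(S(add(Z, mul(add(SZ, mul(Z, SSZ)), SZ))))
  →7  S(S(mul(add(SZ, mul(Z, SSZ)), SZ)))
  →8  S(S(mul(S(add(Z, mul(Z, SSZ))), SZ)))
  →9  S(S(add(SZ, mul(add(Z, mul(Z, SSZ)), SZ))))
  →10  S(S(S(add(Z, mul(add(Z, mul(Z, SSZ)), SZ)))))
  →11  S(S(S(mul(add(Z, mul(Z, SSZ)), SZ))))
  →12  S(S(S(mul(mul(Z, SSZ), SZ))))
  →13  S(S(S(mul(Z, SZ))))
  →14  SSSZ

Answer: normal form = SSSZ  (in 14 steps)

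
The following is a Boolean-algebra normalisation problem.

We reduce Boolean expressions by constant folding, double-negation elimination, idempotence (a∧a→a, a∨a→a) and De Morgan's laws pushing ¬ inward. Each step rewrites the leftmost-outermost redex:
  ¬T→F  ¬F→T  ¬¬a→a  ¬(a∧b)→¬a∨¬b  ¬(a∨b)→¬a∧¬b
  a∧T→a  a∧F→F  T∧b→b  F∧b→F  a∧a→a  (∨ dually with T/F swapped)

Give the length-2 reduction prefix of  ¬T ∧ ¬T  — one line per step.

  start: ¬T ∧ ¬T
  step 1: ¬T
  step 2: F

Answer: after 2 steps: F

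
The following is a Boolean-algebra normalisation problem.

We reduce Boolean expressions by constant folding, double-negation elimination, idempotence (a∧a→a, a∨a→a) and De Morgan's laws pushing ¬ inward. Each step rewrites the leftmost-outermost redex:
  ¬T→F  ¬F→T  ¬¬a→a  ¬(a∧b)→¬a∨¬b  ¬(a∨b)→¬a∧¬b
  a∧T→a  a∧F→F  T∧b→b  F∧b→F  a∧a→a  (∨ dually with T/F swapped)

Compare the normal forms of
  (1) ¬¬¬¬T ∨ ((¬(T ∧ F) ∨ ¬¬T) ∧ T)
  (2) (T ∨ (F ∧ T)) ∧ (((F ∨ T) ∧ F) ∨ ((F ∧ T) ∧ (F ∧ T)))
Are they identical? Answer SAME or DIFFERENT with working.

Answer: DIFFERENT — A ⇓ T, B ⇓ F

Reduction:
Term A:
  start: ¬¬¬¬T ∨ ((¬(T ∧ F) ∨ ¬¬T) ∧ T)
  step 1: ¬¬T ∨ ((¬(T ∧ F) ∨ ¬¬T) ∧ T)
  step 2: T ∨ ((¬(T ∧ F) ∨ ¬¬T) ∧ T)
  step 3: T

Term B:
  start: (T ∨ (F ∧ T)) ∧ (((F ∨ T) ∧ F) ∨ ((F ∧ T) ∧ (F ∧ T)))
  step 1: T ∧ (((F ∨ T) ∧ F) ∨ ((F ∧ T) ∧ (F ∧ T)))
  step 2: ((F ∨ T) ∧ F) ∨ ((F ∧ T) ∧ (F ∧ T))
  step 3: F ∨ ((F ∧ T) ∧ (F ∧ T))
  step 4: (F ∧ T) ∧ (F ∧ T)
  step 5: F ∧ T
  step 6: F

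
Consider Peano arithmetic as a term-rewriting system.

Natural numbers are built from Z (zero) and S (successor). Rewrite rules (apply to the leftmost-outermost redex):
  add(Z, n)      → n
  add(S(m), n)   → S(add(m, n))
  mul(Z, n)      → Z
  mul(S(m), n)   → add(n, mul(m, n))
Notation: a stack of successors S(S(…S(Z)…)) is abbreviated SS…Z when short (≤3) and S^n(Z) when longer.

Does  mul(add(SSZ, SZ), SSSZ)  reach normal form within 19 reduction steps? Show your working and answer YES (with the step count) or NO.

  start: mul(add(SSZ, SZ), SSSZ)
  step 1: mul(S(add(SZ, SZ)), SSSZ)
  step 2: add(SSSZ, mul(add(SZ, SZ), SSSZ))
  step 3: S(add(SSZ, mul(add(SZ, SZ), SSSZ)))
  step 4: S(S(add(SZ, mul(add(SZ, SZ), SSSZ))))
  step 5: S(S(S(add(Z, mul(add(SZ, SZ), SSSZ)))))
  step 6: S(S(S(mul(add(SZ, SZ), SSSZ))))
  step 7: S(S(S(mul(S(add(Z, SZ)), SSSZ))))
  step 8: S(S(S(add(SSSZ, mul(add(Z, SZ), SSSZ)))))
  step 9: S(S(S(S(add(SSZ, mul(add(Z, SZ), SSSZ))))))
  step 10: S(S(S(S(S(add(SZ, mul(add(Z, SZ), SSSZ)))))))
  step 11: S(S(S(S(S(S(add(Z, mul(add(Z, SZ), SSSZ))))))))
  step 12: S(S(S(S(S(S(mul(add(Z, SZ), SSSZ)))))))
  step 13: S(S(S(S(S(S(mul(SZ, SSSZ)))))))
  step 14: S(S(S(S(S(S(add(SSSZ, mul(Z, SSSZ))))))))
  step 15: S(S(S(S(S(S(S(add(SSZ, mul(Z, SSSZ)))))))))
  step 16: S(S(S(S(S(S(S(S(add(SZ, mul(Z, SSSZ))))))))))
  step 17: S(S(S(S(S(S(S(S(S(add(Z, mul(Z, SSSZ)))))))))))
  step 18: S(S(S(S(S(S(S(S(S(mul(Z, SSSZ))))))))))
  step 19: S^9(Z)

Answer: YES — reaches normal form S^9(Z) in 19 ≤ 19 steps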